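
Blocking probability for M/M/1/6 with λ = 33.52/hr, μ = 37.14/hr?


ρ = λ/μ = 33.52/37.14 = 0.9025
P_K = (1−ρ)ρ^K/(1−ρ^(K+1)) = (0.09747·0.540471)/(1 − 0.487792)
= 0.052679/0.512208 = 0.102847

Final: 0.102847


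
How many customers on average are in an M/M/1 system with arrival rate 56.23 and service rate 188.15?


ρ = λ/μ = 56.23/188.15 = 0.2989
L = ρ/(1−ρ) = 0.2989/(1 − 0.2989) = 0.2989/0.7011 = 0.4262

Final: 0.4262


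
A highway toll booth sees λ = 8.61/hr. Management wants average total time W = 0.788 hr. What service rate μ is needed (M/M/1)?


W = 1/(μ−λ) ⇒ μ − λ = 1/W = 1/0.788 = 1.2690
μ = λ + 1/W = 8.61 + 1.2690 = 9.8790 per hr

Final: 9.8790 /hr


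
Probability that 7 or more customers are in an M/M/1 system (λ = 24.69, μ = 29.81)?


ρ = 24.69/29.81 = 0.8282
P(N ≥ n) = ρ^n = 0.8282^7 = 0.267371

Final: 0.267371


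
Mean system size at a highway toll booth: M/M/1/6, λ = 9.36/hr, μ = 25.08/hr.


ρ = 9.36/25.08 = 0.3732
L = ρ[1 − (K+1)ρ^K + Kρ^(K+1)] / [(1−ρ)(1−ρ^(K+1))]
Numerator: 0.3732·(1 − 7·0.002702 + 6·0.001008) = 0.368405
Denominator: (0.6268)·(0.998992) = 0.626162
L = 0.368405/0.626162 = 0.5884

Final: 0.5884


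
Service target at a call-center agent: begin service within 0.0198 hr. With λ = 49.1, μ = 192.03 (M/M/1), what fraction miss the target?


ρ = 49.1/192.03 = 0.2557
P(Wq > t) = ρ·e^{−(μ−λ)t} = 0.2557·e^{−2.8300}
= 0.2557·0.059012 = 0.015089

Final: 0.015089


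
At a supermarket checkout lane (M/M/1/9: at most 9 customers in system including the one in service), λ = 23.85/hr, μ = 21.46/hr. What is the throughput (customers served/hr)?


ρ = 1.1114; P_K = (1−ρ)ρ^9/(1−ρ^10) = 0.153664
λ_eff = λ(1 − P_K) = 23.85·(1 − 0.153664) = 23.85·0.846336 = 20.1851 /hr

Final: 20.1851 /hr


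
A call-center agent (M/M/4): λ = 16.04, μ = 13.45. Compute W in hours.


a = 1.1926; ρ = 0.2981; P₀ = 0.302441
Lq = P₀·a^c·ρ/(c!(1−ρ)²) = 0.01543
Wq = Lq/λ = 0.01543/16.04 = 0.0009618 hr
W = Wq + 1/μ = 0.0009618 + 0.07435 = 0.07531 hr

Final: 0.07531 hr


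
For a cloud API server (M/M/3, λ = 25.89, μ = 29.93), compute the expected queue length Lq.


a = λ/μ = 0.8650; ρ = a/3 = 0.2883
P₀ = 0.418282
Lq = P₀·a^c·ρ / (c!·(1−ρ)²) = 0.418282·0.64726·0.2883/(6·0.50646)
= 0.02569

Final: 0.02569


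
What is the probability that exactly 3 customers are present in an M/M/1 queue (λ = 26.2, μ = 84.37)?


ρ = 26.2/84.37 = 0.3105
P_n = (1−ρ)·ρ^n = (1 − 0.3105)·0.3105^3 = 0.6895·0.029946 = 0.020647

Final: 0.020647


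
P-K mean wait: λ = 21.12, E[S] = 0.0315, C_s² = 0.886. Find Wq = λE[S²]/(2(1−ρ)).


ρ = λ·E[S] = 21.12·0.0315 = 0.6653
E[S²] = E[S]²(1+C_s²) = 0.0315²·(1+0.886) = 0.001871
Wq = λ·E[S²]/(2(1−ρ)) = 21.12·0.001871/(2·0.3347) = 0.05904 hr

Final: 0.05904 hr


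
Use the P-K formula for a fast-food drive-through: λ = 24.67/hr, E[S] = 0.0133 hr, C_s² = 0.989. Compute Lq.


ρ = λ·E[S] = 24.67·0.0133 = 0.3281
Lq = ρ²(1+C_s²)/(2(1−ρ)) = 0.1077·(1+0.989)/(2·0.6719)
= 0.1077·1.9890/1.3438 = 0.15935

Final: 0.15935


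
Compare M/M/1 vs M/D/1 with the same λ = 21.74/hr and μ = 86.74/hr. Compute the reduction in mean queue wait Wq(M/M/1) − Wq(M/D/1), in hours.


ρ = 21.74/86.74 = 0.2506
Wq(M/M/1) = ρ/(μ−λ) = 0.2506/65.00 = 0.003856 hr
Wq(M/D/1) = ρ/(2(μ−λ)) = 0.001928 hr
Savings = 0.003856 − 0.001928 = 0.001928 hr

Final: 0.001928 hr


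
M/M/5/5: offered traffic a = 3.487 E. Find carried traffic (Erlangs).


B(5,3.487) = 0.152945 (Erlang-B)
Carried load = a(1 − B) = 3.487·(1 − 0.152945) = 3.487·0.847055 = 2.9537 E

Final: 2.9537 Erlangs


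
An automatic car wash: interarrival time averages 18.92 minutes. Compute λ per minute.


λ = 1/(interarrival time) in consistent units.
1 minute = 1 min, so λ = 1/18.92 = 0.05285 per minute

Final: 0.05285 /min


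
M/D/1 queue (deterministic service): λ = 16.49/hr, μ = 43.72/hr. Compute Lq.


ρ = 16.49/43.72 = 0.3772
M/D/1: Lq = ρ²/(2(1−ρ)) = 0.1423/(2·0.6228) = 0.11420

Final: 0.11420


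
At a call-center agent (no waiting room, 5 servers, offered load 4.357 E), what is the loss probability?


B(c,a) = (a^c/c!) / Σ_{k=0}^{c} a^k/k!
a^5/5! = 13.084483
Σ terms (k=0..5): 1.00000 + 4.35700 + 9.49172 + 13.78515 + 15.01547 + 13.08448 = 56.733827
B = 13.084483/56.733827 = 0.230629

Final: 0.230629


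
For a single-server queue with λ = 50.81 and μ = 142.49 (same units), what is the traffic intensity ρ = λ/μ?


ρ = λ/μ = 50.81/142.49 = 0.3566

Final: 0.3566


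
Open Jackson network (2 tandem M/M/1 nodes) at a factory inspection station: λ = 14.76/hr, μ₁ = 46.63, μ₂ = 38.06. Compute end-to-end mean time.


Each node sees arrival rate λ = 14.76/hr (tandem ⇒ throughput preserved).
W₁ = 1/(μ₁−λ) = 1/(46.63−14.76) = 0.03138 hr
W₂ = 1/(μ₂−λ) = 1/(38.06−14.76) = 0.04292 hr
W_total = W₁ + W₂ = 0.03138 + 0.04292 = 0.07430 hr

Final: 0.07430 hr


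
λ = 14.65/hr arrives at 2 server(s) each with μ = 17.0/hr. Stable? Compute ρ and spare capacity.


Total capacity cμ = 2·17.0 = 34.00/hr
ρ = λ/(cμ) = 14.65/34.00 = 0.4309
Stable ⇔ ρ < 1: YES
Spare capacity = cμ − λ = 34.00 − 14.65 = 19.35/hr

Final: ρ = 0.4309; stable; margin = 19.35/hr


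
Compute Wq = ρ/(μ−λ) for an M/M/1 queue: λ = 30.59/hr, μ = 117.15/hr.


ρ = 30.59/117.15 = 0.2611
Wq = ρ/(μ−λ) = 0.2611/(117.15 − 30.59) = 0.2611/86.56 = 0.003017 hr

Final: 0.003017 hr


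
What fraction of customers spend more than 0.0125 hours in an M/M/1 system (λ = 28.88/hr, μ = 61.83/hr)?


W ~ Exponential(μ−λ) for M/M/1.
μ − λ = 61.83 − 28.88 = 32.9500
P(W > t) = e^{−(μ−λ)t} = e^{−0.4119} = 0.662407

Final: 0.662407


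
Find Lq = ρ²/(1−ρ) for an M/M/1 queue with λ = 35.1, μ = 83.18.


ρ = 35.1/83.18 = 0.4220
Lq = ρ²/(1−ρ) = 0.1781/0.5780 = 0.3081

Final: 0.3081


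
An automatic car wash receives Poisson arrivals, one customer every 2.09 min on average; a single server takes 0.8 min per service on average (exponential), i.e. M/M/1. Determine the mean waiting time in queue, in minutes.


λ = 60/2.09 = 28.7081 /hr
μ = 60/0.8 = 75.0000 /hr
ρ = λ/μ = 28.7081/75.0000 = 0.3828
Wq = ρ/(μ−λ) = 0.3828/(75.0000−28.7081) = 0.008269 hr
In minutes: 0.008269·60 = 0.4961 min

Final: 0.4961 min


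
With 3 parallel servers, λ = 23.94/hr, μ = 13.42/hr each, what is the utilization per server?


ρ = λ/(cμ) = 23.94/(3·13.42) = 23.94/40.26 = 0.5946

Final: 0.5946


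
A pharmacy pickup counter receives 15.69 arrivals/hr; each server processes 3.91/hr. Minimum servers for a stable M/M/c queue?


Stability requires cμ > λ ⇔ c > λ/μ.
λ/μ = 15.69/3.91 = 4.0128
Minimum integer c = ⌊4.0128⌋ + 1 = 5
Check: 5·3.91 = 19.55 > 15.69, while 4·3.91 = 15.64 ≤ 15.69

Final: 5 servers


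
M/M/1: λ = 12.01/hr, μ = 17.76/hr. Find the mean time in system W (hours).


W = 1/(μ−λ) = 1/(17.76 − 12.01) = 1/5.75 = 0.1739 hr

Final: 0.1739 hr


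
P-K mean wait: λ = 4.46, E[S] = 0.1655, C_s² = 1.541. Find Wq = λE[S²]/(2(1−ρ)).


ρ = λ·E[S] = 4.46·0.1655 = 0.7381
E[S²] = E[S]²(1+C_s²) = 0.1655²·(1+1.541) = 0.069599
Wq = λ·E[S²]/(2(1−ρ)) = 4.46·0.069599/(2·0.2619) = 0.59268 hr

Final: 0.59268 hr


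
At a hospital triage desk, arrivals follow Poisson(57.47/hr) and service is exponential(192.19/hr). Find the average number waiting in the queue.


ρ = 57.47/192.19 = 0.2990
Lq = ρ²/(1−ρ) = 0.08942/0.7010 = 0.1276

Final: 0.1276


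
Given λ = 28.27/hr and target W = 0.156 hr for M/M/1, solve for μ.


W = 1/(μ−λ) ⇒ μ − λ = 1/W = 1/0.156 = 6.4103
μ = λ + 1/W = 28.27 + 6.4103 = 34.6803 per hr

Final: 34.6803 /hr


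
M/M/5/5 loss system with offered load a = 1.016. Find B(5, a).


B(c,a) = (a^c/c!) / Σ_{k=0}^{c} a^k/k!
a^5/5! = 0.009022
Σ terms (k=0..5): 1.00000 + 1.01600 + 0.51613 + 0.17480 + 0.04440 + 0.009022 = 2.760343
B = 0.009022/2.760343 = 0.003268

Final: 0.003268


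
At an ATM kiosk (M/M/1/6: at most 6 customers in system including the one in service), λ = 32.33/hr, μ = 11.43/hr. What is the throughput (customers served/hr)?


ρ = 2.8285; P_K = (1−ρ)ρ^6/(1−ρ^7) = 0.646905
λ_eff = λ(1 − P_K) = 32.33·(1 − 0.646905) = 32.33·0.353095 = 11.4156 /hr

Final: 11.4156 /hr


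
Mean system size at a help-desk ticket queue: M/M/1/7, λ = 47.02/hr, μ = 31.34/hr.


ρ = 47.02/31.34 = 1.5003
L = ρ[1 − (K+1)ρ^K + Kρ^(K+1)] / [(1−ρ)(1−ρ^(K+1))]
Numerator: 1.5003·(1 − 8·17.111395 + 7·25.672553) = 65.739043
Denominator: (-0.5003)·(-24.672553) = 12.344149
L = 65.739043/12.344149 = 5.3255

Final: 5.3255


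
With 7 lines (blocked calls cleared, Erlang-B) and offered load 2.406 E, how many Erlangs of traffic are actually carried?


B(7,2.406) = 0.008379 (Erlang-B)
Carried load = a(1 − B) = 2.406·(1 − 0.008379) = 2.406·0.991621 = 2.3858 E

Final: 2.3858 Erlangs


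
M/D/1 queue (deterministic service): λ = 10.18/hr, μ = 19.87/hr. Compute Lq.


ρ = 10.18/19.87 = 0.5123
M/D/1: Lq = ρ²/(2(1−ρ)) = 0.2625/(2·0.4877) = 0.26912

Final: 0.26912


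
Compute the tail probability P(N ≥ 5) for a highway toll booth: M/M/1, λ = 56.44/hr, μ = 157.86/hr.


ρ = 56.44/157.86 = 0.3575
P(N ≥ n) = ρ^n = 0.3575^5 = 0.005842

Final: 0.005842


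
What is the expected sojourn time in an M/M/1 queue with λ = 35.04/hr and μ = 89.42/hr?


W = 1/(μ−λ) = 1/(89.42 − 35.04) = 1/54.38 = 0.01839 hr

Final: 0.01839 hr


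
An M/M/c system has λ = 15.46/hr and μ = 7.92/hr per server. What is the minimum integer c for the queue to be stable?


Stability requires cμ > λ ⇔ c > λ/μ.
λ/μ = 15.46/7.92 = 1.9520
Minimum integer c = ⌊1.9520⌋ + 1 = 2
Check: 2·7.92 = 15.84 > 15.46, while 1·7.92 = 7.92 ≤ 15.46

Final: 2 servers


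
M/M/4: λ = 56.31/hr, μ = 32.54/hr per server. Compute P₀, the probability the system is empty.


a = λ/μ = 56.31/32.54 = 1.7305; ρ = a/c = 0.4326
Σ_{k=0}^{3} a^k/k! (terms k=0..3) = 1.00000 + 1.73049 + 1.49729 + 0.86368 = 5.09146
Tail: a^4/(4!(1−ρ)) = 8.96751/(24·0.5674) = 0.65855
P₀ = 1/(5.09146 + 0.65855) = 1/5.75000 = 0.173913

Final: 0.173913


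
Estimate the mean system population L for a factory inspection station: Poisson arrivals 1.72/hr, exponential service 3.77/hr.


ρ = λ/μ = 1.72/3.77 = 0.4562
L = ρ/(1−ρ) = 0.4562/(1 − 0.4562) = 0.4562/0.5438 = 0.8390

Final: 0.8390


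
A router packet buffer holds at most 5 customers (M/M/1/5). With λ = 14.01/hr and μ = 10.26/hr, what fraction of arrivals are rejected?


ρ = λ/μ = 14.01/10.26 = 1.3655
P_K = (1−ρ)ρ^K/(1−ρ^(K+1)) = (-0.3655·4.747379)/(1 − 6.482532)
= -1.735153/-5.482532 = 0.316488

Final: 0.316488


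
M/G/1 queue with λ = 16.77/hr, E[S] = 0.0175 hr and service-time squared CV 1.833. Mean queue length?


ρ = λ·E[S] = 16.77·0.0175 = 0.2935
Lq = ρ²(1+C_s²)/(2(1−ρ)) = 0.08613·(1+1.833)/(2·0.7065)
= 0.08613·2.8330/1.4130 = 0.17268

Final: 0.17268


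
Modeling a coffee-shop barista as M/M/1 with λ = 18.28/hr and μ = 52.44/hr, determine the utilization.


ρ = λ/μ = 18.28/52.44 = 0.3486

Final: 0.3486


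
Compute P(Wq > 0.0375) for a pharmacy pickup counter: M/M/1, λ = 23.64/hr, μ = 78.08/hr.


ρ = 23.64/78.08 = 0.3028
P(Wq > t) = ρ·e^{−(μ−λ)t} = 0.3028·e^{−2.0415}
= 0.3028·0.129834 = 0.039309

Final: 0.039309


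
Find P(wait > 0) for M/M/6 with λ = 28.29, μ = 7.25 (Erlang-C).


a = λ/μ = 3.9021; ρ = a/6 = 0.6503
P₀ = 0.018644 (from M/M/c formula)
C(c,a) = [a^c/(c!(1−ρ))]·P₀ = [3529.95887/(720·0.3497)]·0.018644
= 14.02159·0.018644 = 0.261414

Final: 0.261414


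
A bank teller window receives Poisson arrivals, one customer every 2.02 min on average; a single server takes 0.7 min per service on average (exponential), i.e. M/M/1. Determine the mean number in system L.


λ = 60/2.02 = 29.7030 /hr
μ = 60/0.7 = 85.7143 /hr
ρ = λ/μ = 29.7030/85.7143 = 0.3465
L = ρ/(1−ρ) = 0.3465/0.6535 = 0.5303

Final: 0.5303


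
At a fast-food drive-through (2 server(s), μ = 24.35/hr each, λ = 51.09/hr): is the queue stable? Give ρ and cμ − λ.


Total capacity cμ = 2·24.35 = 48.70/hr
ρ = λ/(cμ) = 51.09/48.70 = 1.0491
Stable ⇔ ρ < 1: NO
Spare capacity = cμ − λ = 48.70 − 51.09 = -2.39/hr

Final: ρ = 1.0491; unstable; margin = -2.39/hr


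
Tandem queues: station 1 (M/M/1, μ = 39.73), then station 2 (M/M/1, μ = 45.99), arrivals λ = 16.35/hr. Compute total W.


Each node sees arrival rate λ = 16.35/hr (tandem ⇒ throughput preserved).
W₁ = 1/(μ₁−λ) = 1/(39.73−16.35) = 0.04277 hr
W₂ = 1/(μ₂−λ) = 1/(45.99−16.35) = 0.03374 hr
W_total = W₁ + W₂ = 0.04277 + 0.03374 = 0.07651 hr

Final: 0.07651 hr


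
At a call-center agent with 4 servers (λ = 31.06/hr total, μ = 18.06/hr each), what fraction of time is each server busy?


ρ = λ/(cμ) = 31.06/(4·18.06) = 31.06/72.24 = 0.4300

Final: 0.4300


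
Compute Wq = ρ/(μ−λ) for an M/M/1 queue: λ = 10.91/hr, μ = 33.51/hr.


ρ = 10.91/33.51 = 0.3256
Wq = ρ/(μ−λ) = 0.3256/(33.51 − 10.91) = 0.3256/22.60 = 0.01441 hr

Final: 0.01441 hr


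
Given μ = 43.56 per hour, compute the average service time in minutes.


Mean service time = 1/μ = 1/43.56 hour = 0.02296 hour
In minutes: 0.02296 × 60 = 1.3774 min

Final: 1.3774 min


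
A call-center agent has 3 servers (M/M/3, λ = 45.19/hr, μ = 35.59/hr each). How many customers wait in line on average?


a = λ/μ = 1.2697; ρ = a/3 = 0.4232
P₀ = 0.272671
Lq = P₀·a^c·ρ / (c!·(1−ρ)²) = 0.272671·2.04712·0.4232/(6·0.33264)
= 0.11837

Final: 0.11837


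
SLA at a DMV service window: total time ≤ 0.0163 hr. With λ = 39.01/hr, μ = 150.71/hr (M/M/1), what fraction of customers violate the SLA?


W ~ Exponential(μ−λ) for M/M/1.
μ − λ = 150.71 − 39.01 = 111.7000
P(W > t) = e^{−(μ−λ)t} = e^{−1.8207} = 0.161911

Final: 0.161911


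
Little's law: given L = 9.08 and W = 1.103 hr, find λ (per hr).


λ = L/W = 9.08/1.103 = 8.2321 /hr

Final: 8.2321 /hr


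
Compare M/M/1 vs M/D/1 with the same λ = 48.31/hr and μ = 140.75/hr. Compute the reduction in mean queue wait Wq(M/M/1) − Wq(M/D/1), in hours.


ρ = 48.31/140.75 = 0.3432
Wq(M/M/1) = ρ/(μ−λ) = 0.3432/92.44 = 0.003713 hr
Wq(M/D/1) = ρ/(2(μ−λ)) = 0.001857 hr
Savings = 0.003713 − 0.001857 = 0.001857 hr

Final: 0.001857 hr


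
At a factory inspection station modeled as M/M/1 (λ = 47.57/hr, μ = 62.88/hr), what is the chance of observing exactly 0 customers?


ρ = 47.57/62.88 = 0.7565
P_n = (1−ρ)·ρ^n = (1 − 0.7565)·0.7565^0 = 0.2435·1.000000 = 0.243480

Final: 0.243480


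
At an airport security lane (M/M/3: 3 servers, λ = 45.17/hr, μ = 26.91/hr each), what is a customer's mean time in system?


a = 1.6786; ρ = 0.5595; P₀ = 0.170160
Lq = P₀·a^c·ρ/(c!(1−ρ)²) = 0.38679
Wq = Lq/λ = 0.38679/45.17 = 0.008563 hr
W = Wq + 1/μ = 0.008563 + 0.03716 = 0.04572 hr

Final: 0.04572 hr


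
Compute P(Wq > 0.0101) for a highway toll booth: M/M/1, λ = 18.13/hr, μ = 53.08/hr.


ρ = 18.13/53.08 = 0.3416
P(Wq > t) = ρ·e^{−(μ−λ)t} = 0.3416·e^{−0.3530}
= 0.3416·0.702581 = 0.239973

Final: 0.239973


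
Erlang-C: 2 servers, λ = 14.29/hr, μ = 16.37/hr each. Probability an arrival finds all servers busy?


a = λ/μ = 0.8729; ρ = a/2 = 0.4365
P₀ = 0.392303 (from M/M/c formula)
C(c,a) = [a^c/(c!(1−ρ))]·P₀ = [0.76202/(2·0.5635)]·0.392303
= 0.67611·0.392303 = 0.265241

Final: 0.265241


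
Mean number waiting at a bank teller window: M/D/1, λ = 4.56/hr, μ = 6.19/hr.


ρ = 4.56/6.19 = 0.7367
M/D/1: Lq = ρ²/(2(1−ρ)) = 0.5427/(2·0.2633) = 1.03044

Final: 1.03044


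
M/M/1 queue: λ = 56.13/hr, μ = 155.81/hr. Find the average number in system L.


ρ = λ/μ = 56.13/155.81 = 0.3602
L = ρ/(1−ρ) = 0.3602/(1 − 0.3602) = 0.3602/0.6398 = 0.5631

Final: 0.5631


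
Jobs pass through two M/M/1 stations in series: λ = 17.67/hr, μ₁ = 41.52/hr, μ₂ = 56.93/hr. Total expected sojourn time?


Each node sees arrival rate λ = 17.67/hr (tandem ⇒ throughput preserved).
W₁ = 1/(μ₁−λ) = 1/(41.52−17.67) = 0.04193 hr
W₂ = 1/(μ₂−λ) = 1/(56.93−17.67) = 0.02547 hr
W_total = W₁ + W₂ = 0.04193 + 0.02547 = 0.06740 hr

Final: 0.06740 hr


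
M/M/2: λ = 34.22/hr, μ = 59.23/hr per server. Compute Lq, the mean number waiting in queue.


a = λ/μ = 0.5777; ρ = a/2 = 0.2889
P₀ = 0.551742
Lq = P₀·a^c·ρ / (c!·(1−ρ)²) = 0.551742·0.33379·0.2889/(2·0.50570)
= 0.05260

Final: 0.05260


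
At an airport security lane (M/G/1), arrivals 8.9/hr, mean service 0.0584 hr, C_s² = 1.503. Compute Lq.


ρ = λ·E[S] = 8.9·0.0584 = 0.5198
Lq = ρ²(1+C_s²)/(2(1−ρ)) = 0.2702·(1+1.503)/(2·0.4802)
= 0.2702·2.5030/0.9605 = 0.70401

Final: 0.70401


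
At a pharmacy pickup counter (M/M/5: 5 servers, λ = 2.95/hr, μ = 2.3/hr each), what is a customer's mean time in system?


a = 1.2826; ρ = 0.2565; P₀ = 0.277124
Lq = P₀·a^c·ρ/(c!(1−ρ)²) = 0.003720
Wq = Lq/λ = 0.003720/2.95 = 0.001261 hr
W = Wq + 1/μ = 0.001261 + 0.43478 = 0.43604 hr

Final: 0.43604 hr


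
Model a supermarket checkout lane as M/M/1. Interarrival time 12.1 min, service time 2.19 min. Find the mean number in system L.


λ = 60/12.1 = 4.9587 /hr
μ = 60/2.19 = 27.3973 /hr
ρ = λ/μ = 4.9587/27.3973 = 0.1810
L = ρ/(1−ρ) = 0.1810/0.8190 = 0.2210

Final: 0.2210


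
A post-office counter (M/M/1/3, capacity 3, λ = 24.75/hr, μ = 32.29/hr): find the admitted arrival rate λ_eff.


ρ = 0.7665; P_K = (1−ρ)ρ^3/(1−ρ^4) = 0.160581
λ_eff = λ(1 − P_K) = 24.75·(1 − 0.160581) = 24.75·0.839419 = 20.7756 /hr

Final: 20.7756 /hr


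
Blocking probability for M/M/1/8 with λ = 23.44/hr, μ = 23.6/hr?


ρ = λ/μ = 23.44/23.6 = 0.9932
P_K = (1−ρ)ρ^K/(1−ρ^(K+1)) = (0.006780·0.947032)/(1 − 0.940612)
= 0.006421/0.059388 = 0.108112

Final: 0.108112


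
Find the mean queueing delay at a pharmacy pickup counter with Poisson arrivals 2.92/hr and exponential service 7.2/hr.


ρ = 2.92/7.2 = 0.4056
Wq = ρ/(μ−λ) = 0.4056/(7.2 − 2.92) = 0.4056/4.28 = 0.09476 hr

Final: 0.09476 hr


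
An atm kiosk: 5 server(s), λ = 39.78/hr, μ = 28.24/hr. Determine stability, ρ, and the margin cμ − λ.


Total capacity cμ = 5·28.24 = 141.20/hr
ρ = λ/(cμ) = 39.78/141.20 = 0.2817
Stable ⇔ ρ < 1: YES
Spare capacity = cμ − λ = 141.20 − 39.78 = 101.42/hr

Final: ρ = 0.2817; stable; margin = 101.42/hr


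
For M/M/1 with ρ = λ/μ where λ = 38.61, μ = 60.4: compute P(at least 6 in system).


ρ = 38.61/60.4 = 0.6392
P(N ≥ n) = ρ^n = 0.6392^6 = 0.068230

Final: 0.068230


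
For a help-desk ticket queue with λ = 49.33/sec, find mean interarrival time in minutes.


Mean interarrival time = 1/λ = 1/49.33 second = 0.02027 second
In minutes: 0.02027 × 0.0166667 = 0.0003379 min

Final: 0.0003379 min


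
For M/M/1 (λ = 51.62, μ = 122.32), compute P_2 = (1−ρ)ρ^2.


ρ = 51.62/122.32 = 0.4220
P_n = (1−ρ)·ρ^n = (1 − 0.4220)·0.4220^2 = 0.5780·0.178091 = 0.102935

Final: 0.102935


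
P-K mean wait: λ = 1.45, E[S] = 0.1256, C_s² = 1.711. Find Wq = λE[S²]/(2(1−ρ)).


ρ = λ·E[S] = 1.45·0.1256 = 0.1821
E[S²] = E[S]²(1+C_s²) = 0.1256²·(1+1.711) = 0.042767
Wq = λ·E[S²]/(2(1−ρ)) = 1.45·0.042767/(2·0.8179) = 0.03791 hr

Final: 0.03791 hr


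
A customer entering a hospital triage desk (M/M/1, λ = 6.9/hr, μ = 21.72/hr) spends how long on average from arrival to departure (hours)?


W = 1/(μ−λ) = 1/(21.72 − 6.9) = 1/14.82 = 0.06748 hr

Final: 0.06748 hr


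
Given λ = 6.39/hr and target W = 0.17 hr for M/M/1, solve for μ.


W = 1/(μ−λ) ⇒ μ − λ = 1/W = 1/0.17 = 5.8824
μ = λ + 1/W = 6.39 + 5.8824 = 12.2724 per hr

Final: 12.2724 /hr


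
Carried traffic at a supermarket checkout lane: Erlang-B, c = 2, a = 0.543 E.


B(2,0.543) = 0.087212 (Erlang-B)
Carried load = a(1 − B) = 0.543·(1 − 0.087212) = 0.543·0.912788 = 0.4956 E

Final: 0.4956 Erlangs


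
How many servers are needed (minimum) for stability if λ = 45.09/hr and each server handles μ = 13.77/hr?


Stability requires cμ > λ ⇔ c > λ/μ.
λ/μ = 45.09/13.77 = 3.2745
Minimum integer c = ⌊3.2745⌋ + 1 = 4
Check: 4·13.77 = 55.08 > 45.09, while 3·13.77 = 41.31 ≤ 45.09

Final: 4 servers


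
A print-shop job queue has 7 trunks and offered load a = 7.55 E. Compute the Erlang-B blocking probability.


B(c,a) = (a^c/c!) / Σ_{k=0}^{c} a^k/k!
a^7/7! = 277.458558
Σ terms (k=0..7): 1.00000 + 7.55000 + 28.50125 + 71.72815 + 135.38688 + 204.43418 + 257.24635 + 277.45856 = 983.305356
B = 277.458558/983.305356 = 0.282169

Final: 0.282169


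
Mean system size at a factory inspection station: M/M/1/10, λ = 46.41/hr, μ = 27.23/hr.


ρ = 46.41/27.23 = 1.7044
L = ρ[1 − (K+1)ρ^K + Kρ^(K+1)] / [(1−ρ)(1−ρ^(K+1))]
Numerator: 1.7044·(1 − 11·206.842258 + 10·352.535777) = 2132.325480
Denominator: (-0.7044)·(-351.535777) = 247.611319
L = 2132.325480/247.611319 = 8.6116

Final: 8.6116


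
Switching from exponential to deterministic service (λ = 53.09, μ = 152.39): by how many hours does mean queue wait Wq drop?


ρ = 53.09/152.39 = 0.3484
Wq(M/M/1) = ρ/(μ−λ) = 0.3484/99.30 = 0.003508 hr
Wq(M/D/1) = ρ/(2(μ−λ)) = 0.001754 hr
Savings = 0.003508 − 0.001754 = 0.001754 hr

Final: 0.001754 hr


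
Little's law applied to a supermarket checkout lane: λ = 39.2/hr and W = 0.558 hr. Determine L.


L = λW = 39.2·0.558 = 21.8736

Final: 21.8736


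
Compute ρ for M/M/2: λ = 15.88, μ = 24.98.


ρ = λ/(cμ) = 15.88/(2·24.98) = 15.88/49.96 = 0.3179

Final: 0.3179


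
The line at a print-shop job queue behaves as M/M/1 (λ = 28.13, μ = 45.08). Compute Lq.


ρ = 28.13/45.08 = 0.6240
Lq = ρ²/(1−ρ) = 0.3894/0.3760 = 1.0356

Final: 1.0356


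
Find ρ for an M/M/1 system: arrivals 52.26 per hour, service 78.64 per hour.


ρ = λ/μ = 52.26/78.64 = 0.6645

Final: 0.6645


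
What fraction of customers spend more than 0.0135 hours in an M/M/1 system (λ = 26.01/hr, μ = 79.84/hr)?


W ~ Exponential(μ−λ) for M/M/1.
μ − λ = 79.84 − 26.01 = 53.8300
P(W > t) = e^{−(μ−λ)t} = e^{−0.7267} = 0.483499

Final: 0.483499


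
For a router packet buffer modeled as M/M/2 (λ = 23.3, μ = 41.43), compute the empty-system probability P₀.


a = λ/μ = 23.3/41.43 = 0.5624; ρ = a/c = 0.2812
Σ_{k=0}^{1} a^k/k! (terms k=0..1) = 1.00000 + 0.56239 = 1.56239
Tail: a^2/(2!(1−ρ)) = 0.31629/(2·0.7188) = 0.22001
P₀ = 1/(1.56239 + 0.22001) = 1/1.78240 = 0.561040

Final: 0.561040


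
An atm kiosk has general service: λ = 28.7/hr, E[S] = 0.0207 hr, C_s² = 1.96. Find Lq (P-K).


ρ = λ·E[S] = 28.7·0.0207 = 0.5941
Lq = ρ²(1+C_s²)/(2(1−ρ)) = 0.3529·(1+1.96)/(2·0.4059)
= 0.3529·2.9600/0.8118 = 1.28688

Final: 1.28688


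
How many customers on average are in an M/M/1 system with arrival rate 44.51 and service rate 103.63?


ρ = λ/μ = 44.51/103.63 = 0.4295
L = ρ/(1−ρ) = 0.4295/(1 − 0.4295) = 0.4295/0.5705 = 0.7529

Final: 0.7529


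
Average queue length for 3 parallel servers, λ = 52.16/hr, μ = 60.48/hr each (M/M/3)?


a = λ/μ = 0.8624; ρ = a/3 = 0.2875
P₀ = 0.419397
Lq = P₀·a^c·ρ / (c!·(1−ρ)²) = 0.419397·0.64147·0.2875/(6·0.50769)
= 0.02539

Final: 0.02539


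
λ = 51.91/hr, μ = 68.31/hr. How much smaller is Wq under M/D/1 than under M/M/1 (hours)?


ρ = 51.91/68.31 = 0.7599
Wq(M/M/1) = ρ/(μ−λ) = 0.7599/16.40 = 0.04634 hr
Wq(M/D/1) = ρ/(2(μ−λ)) = 0.02317 hr
Savings = 0.04634 − 0.02317 = 0.02317 hr

Final: 0.02317 hr


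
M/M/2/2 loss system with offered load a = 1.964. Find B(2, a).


B(c,a) = (a^c/c!) / Σ_{k=0}^{c} a^k/k!
a^2/2! = 1.928648
Σ terms (k=0..2): 1.00000 + 1.96400 + 1.92865 = 4.892648
B = 1.928648/4.892648 = 0.394193

Final: 0.394193


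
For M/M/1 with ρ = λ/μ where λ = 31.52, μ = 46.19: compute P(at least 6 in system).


ρ = 31.52/46.19 = 0.6824
P(N ≥ n) = ρ^n = 0.6824^6 = 0.100979

Final: 0.100979


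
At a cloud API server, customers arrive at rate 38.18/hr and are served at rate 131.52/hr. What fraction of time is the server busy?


ρ = λ/μ = 38.18/131.52 = 0.2903

Final: 0.2903


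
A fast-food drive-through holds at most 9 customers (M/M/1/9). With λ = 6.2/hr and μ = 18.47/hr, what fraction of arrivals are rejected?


ρ = λ/μ = 6.2/18.47 = 0.3357
P_K = (1−ρ)ρ^K/(1−ρ^(K+1)) = (0.6643·0.00005412)/(1 − 0.00001817)
= 0.00003595/0.999982 = 0.00003595

Final: 0.00003595


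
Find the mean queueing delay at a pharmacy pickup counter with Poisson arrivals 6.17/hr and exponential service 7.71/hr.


ρ = 6.17/7.71 = 0.8003
Wq = ρ/(μ−λ) = 0.8003/(7.71 − 6.17) = 0.8003/1.54 = 0.5196 hr

Final: 0.5196 hr


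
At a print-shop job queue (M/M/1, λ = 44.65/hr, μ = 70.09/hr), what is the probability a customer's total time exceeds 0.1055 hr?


W ~ Exponential(μ−λ) for M/M/1.
μ − λ = 70.09 − 44.65 = 25.4400
P(W > t) = e^{−(μ−λ)t} = e^{−2.6839} = 0.068295

Final: 0.068295


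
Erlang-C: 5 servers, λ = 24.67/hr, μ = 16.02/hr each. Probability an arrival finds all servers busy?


a = λ/μ = 1.5400; ρ = a/5 = 0.3080
P₀ = 0.213998 (from M/M/c formula)
C(c,a) = [a^c/(c!(1−ρ))]·P₀ = [8.66031/(120·0.6920)]·0.213998
= 0.10429·0.213998 = 0.022318

Final: 0.022318


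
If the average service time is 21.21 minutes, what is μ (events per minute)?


μ = 1/(service time) in consistent units.
1 minute = 1 min, so μ = 1/21.21 = 0.04715 per minute

Final: 0.04715 /min


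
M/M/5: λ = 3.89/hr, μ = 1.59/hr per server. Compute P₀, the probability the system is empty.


a = λ/μ = 3.89/1.59 = 2.4465; ρ = a/c = 0.4893
Σ_{k=0}^{4} a^k/k! (terms k=0..4) = 1.00000 + 2.44654 + 2.99278 + 2.44065 + 1.49279 = 10.37277
Tail: a^5/(5!(1−ρ)) = 87.65211/(120·0.5107) = 1.43028
P₀ = 1/(10.37277 + 1.43028) = 1/11.80305 = 0.084724

Final: 0.084724


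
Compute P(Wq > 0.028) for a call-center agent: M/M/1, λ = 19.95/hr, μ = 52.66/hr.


ρ = 19.95/52.66 = 0.3788
P(Wq > t) = ρ·e^{−(μ−λ)t} = 0.3788·e^{−0.9159}
= 0.3788·0.400164 = 0.151600

Final: 0.151600


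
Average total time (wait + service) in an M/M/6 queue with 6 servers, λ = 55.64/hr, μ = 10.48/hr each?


a = 5.3092; ρ = 0.8849; P₀ = 0.002606
Lq = P₀·a^c·ρ/(c!(1−ρ)²) = 5.41005
Wq = Lq/λ = 5.41005/55.64 = 0.09723 hr
W = Wq + 1/μ = 0.09723 + 0.09542 = 0.19265 hr

Final: 0.19265 hr


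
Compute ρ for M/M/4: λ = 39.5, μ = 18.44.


ρ = λ/(cμ) = 39.5/(4·18.44) = 39.5/73.76 = 0.5355

Final: 0.5355


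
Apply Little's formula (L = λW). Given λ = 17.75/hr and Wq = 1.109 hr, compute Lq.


Lq = λWq = 17.75·1.109 = 19.6848

Final: 19.6848


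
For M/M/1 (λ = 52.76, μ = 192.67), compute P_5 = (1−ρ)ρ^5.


ρ = 52.76/192.67 = 0.2738
P_n = (1−ρ)·ρ^n = (1 − 0.2738)·0.2738^5 = 0.7262·0.001540 = 0.001118

Final: 0.001118


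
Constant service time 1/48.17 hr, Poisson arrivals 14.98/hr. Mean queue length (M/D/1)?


ρ = 14.98/48.17 = 0.3110
M/D/1: Lq = ρ²/(2(1−ρ)) = 0.09671/(2·0.6890) = 0.07018

Final: 0.07018


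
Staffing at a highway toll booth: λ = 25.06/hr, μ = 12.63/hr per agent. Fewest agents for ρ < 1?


Stability requires cμ > λ ⇔ c > λ/μ.
λ/μ = 25.06/12.63 = 1.9842
Minimum integer c = ⌊1.9842⌋ + 1 = 2
Check: 2·12.63 = 25.26 > 25.06, while 1·12.63 = 12.63 ≤ 25.06

Final: 2 servers


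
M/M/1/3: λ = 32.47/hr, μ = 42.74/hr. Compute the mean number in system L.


ρ = 32.47/42.74 = 0.7597
L = ρ[1 − (K+1)ρ^K + Kρ^(K+1)] / [(1−ρ)(1−ρ^(K+1))]
Numerator: 0.7597·(1 − 4·0.438473 + 3·0.333113) = 0.186466
Denominator: (0.2403)·(0.666887) = 0.160246
L = 0.186466/0.160246 = 1.1636

Final: 1.1636


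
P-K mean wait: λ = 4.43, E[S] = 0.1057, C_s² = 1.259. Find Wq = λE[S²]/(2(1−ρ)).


ρ = λ·E[S] = 4.43·0.1057 = 0.4683
E[S²] = E[S]²(1+C_s²) = 0.1057²·(1+1.259) = 0.025239
Wq = λ·E[S²]/(2(1−ρ)) = 4.43·0.025239/(2·0.5317) = 0.10513 hr

Final: 0.10513 hr


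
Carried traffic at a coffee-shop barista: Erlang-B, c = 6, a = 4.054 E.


B(6,4.054) = 0.121080 (Erlang-B)
Carried load = a(1 − B) = 4.054·(1 − 0.121080) = 4.054·0.878920 = 3.5631 E

Final: 3.5631 Erlangs


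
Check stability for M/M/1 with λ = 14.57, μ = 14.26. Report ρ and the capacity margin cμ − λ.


Total capacity cμ = 1·14.26 = 14.26/hr
ρ = λ/(cμ) = 14.57/14.26 = 1.0217
Stable ⇔ ρ < 1: NO
Spare capacity = cμ − λ = 14.26 − 14.57 = -0.31/hr

Final: ρ = 1.0217; unstable; margin = -0.31/hr


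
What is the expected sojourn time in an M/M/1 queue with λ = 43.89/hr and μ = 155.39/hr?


W = 1/(μ−λ) = 1/(155.39 − 43.89) = 1/111.50 = 0.008969 hr

Final: 0.008969 hr


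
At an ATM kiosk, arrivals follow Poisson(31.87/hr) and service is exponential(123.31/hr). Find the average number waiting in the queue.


ρ = 31.87/123.31 = 0.2585
Lq = ρ²/(1−ρ) = 0.06680/0.7415 = 0.09008

Final: 0.09008


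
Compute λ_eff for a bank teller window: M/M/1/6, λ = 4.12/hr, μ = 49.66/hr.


ρ = 0.08296; P_K = (1−ρ)ρ^6/(1−ρ^7) = 0.0000002990
λ_eff = λ(1 − P_K) = 4.12·(1 − 0.0000002990) = 4.12·1.000000 = 4.1200 /hr

Final: 4.1200 /hr


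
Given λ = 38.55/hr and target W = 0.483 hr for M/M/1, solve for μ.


W = 1/(μ−λ) ⇒ μ − λ = 1/W = 1/0.483 = 2.0704
μ = λ + 1/W = 38.55 + 2.0704 = 40.6204 per hr

Final: 40.6204 /hr


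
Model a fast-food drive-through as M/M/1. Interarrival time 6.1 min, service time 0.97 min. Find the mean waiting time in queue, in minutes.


λ = 60/6.1 = 9.8361 /hr
μ = 60/0.97 = 61.8557 /hr
ρ = λ/μ = 9.8361/61.8557 = 0.1590
Wq = ρ/(μ−λ) = 0.1590/(61.8557−9.8361) = 0.003057 hr
In minutes: 0.003057·60 = 0.1834 min

Final: 0.1834 min


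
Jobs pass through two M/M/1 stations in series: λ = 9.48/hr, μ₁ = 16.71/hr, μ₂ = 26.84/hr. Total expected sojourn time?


Each node sees arrival rate λ = 9.48/hr (tandem ⇒ throughput preserved).
W₁ = 1/(μ₁−λ) = 1/(16.71−9.48) = 0.13831 hr
W₂ = 1/(μ₂−λ) = 1/(26.84−9.48) = 0.05760 hr
W_total = W₁ + W₂ = 0.13831 + 0.05760 = 0.19592 hr

Final: 0.19592 hr


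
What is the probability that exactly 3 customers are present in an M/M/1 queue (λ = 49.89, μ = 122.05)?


ρ = 49.89/122.05 = 0.4088
P_n = (1−ρ)·ρ^n = (1 − 0.4088)·0.4088^3 = 0.5912·0.068301 = 0.040382

Final: 0.040382


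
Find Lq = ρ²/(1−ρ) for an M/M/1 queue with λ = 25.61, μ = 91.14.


ρ = 25.61/91.14 = 0.2810
Lq = ρ²/(1−ρ) = 0.07896/0.7190 = 0.1098

Final: 0.1098


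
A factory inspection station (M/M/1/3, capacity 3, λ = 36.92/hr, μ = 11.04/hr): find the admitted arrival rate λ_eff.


ρ = 3.3442; P_K = (1−ρ)ρ^3/(1−ρ^4) = 0.706625
λ_eff = λ(1 − P_K) = 36.92·(1 − 0.706625) = 36.92·0.293375 = 10.8314 /hr

Final: 10.8314 /hr


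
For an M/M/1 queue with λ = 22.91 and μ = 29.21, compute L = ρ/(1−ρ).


ρ = λ/μ = 22.91/29.21 = 0.7843
L = ρ/(1−ρ) = 0.7843/(1 − 0.7843) = 0.7843/0.2157 = 3.6365

Final: 3.6365


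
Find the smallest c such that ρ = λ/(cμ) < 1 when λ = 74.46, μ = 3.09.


Stability requires cμ > λ ⇔ c > λ/μ.
λ/μ = 74.46/3.09 = 24.0971
Minimum integer c = ⌊24.0971⌋ + 1 = 25
Check: 25·3.09 = 77.25 > 74.46, while 24·3.09 = 74.16 ≤ 74.46

Final: 25 servers


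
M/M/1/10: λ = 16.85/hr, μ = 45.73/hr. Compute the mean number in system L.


ρ = 16.85/45.73 = 0.3685
L = ρ[1 − (K+1)ρ^K + Kρ^(K+1)] / [(1−ρ)(1−ρ^(K+1))]
Numerator: 0.3685·(1 − 11·0.00004613 + 10·0.00001700) = 0.368343
Denominator: (0.6315)·(0.999983) = 0.631522
L = 0.368343/0.631522 = 0.5833

Final: 0.5833


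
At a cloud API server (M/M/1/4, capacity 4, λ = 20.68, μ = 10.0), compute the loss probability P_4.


ρ = λ/μ = 20.68/10.0 = 2.0680
P_K = (1−ρ)ρ^K/(1−ρ^(K+1)) = (-1.0680·18.289513)/(1 − 37.822713)
= -19.533200/-36.822713 = 0.530466

Final: 0.530466


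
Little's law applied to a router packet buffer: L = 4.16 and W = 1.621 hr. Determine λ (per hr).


λ = L/W = 4.16/1.621 = 2.5663 /hr

Final: 2.5663 /hr


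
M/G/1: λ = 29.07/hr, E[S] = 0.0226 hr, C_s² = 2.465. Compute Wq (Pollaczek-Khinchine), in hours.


ρ = λ·E[S] = 29.07·0.0226 = 0.6570
E[S²] = E[S]²(1+C_s²) = 0.0226²·(1+2.465) = 0.001770
Wq = λ·E[S²]/(2(1−ρ)) = 29.07·0.001770/(2·0.3430) = 0.07499 hr

Final: 0.07499 hr


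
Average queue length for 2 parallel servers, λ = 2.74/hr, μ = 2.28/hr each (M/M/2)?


a = λ/μ = 1.2018; ρ = a/2 = 0.6009
P₀ = 0.249315
Lq = P₀·a^c·ρ / (c!·(1−ρ)²) = 0.249315·1.44421·0.6009/(2·0.15930)
= 0.67908

Final: 0.67908


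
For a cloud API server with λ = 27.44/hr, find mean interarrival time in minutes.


Mean interarrival time = 1/λ = 1/27.44 hour = 0.03644 hour
In minutes: 0.03644 × 60 = 2.1866 min

Final: 2.1866 min


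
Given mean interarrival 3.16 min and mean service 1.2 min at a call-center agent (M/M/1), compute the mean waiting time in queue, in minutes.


λ = 60/3.16 = 18.9873 /hr
μ = 60/1.2 = 50.0000 /hr
ρ = λ/μ = 18.9873/50.0000 = 0.3797
Wq = ρ/(μ−λ) = 0.3797/(50.0000−18.9873) = 0.01224 hr
In minutes: 0.01224·60 = 0.7347 min

Final: 0.7347 min


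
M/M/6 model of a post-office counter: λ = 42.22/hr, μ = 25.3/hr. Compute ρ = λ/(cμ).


ρ = λ/(cμ) = 42.22/(6·25.3) = 42.22/151.80 = 0.2781

Final: 0.2781


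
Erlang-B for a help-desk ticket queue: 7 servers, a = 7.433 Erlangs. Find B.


B(c,a) = (a^c/c!) / Σ_{k=0}^{c} a^k/k!
a^7/7! = 248.724401
Σ terms (k=0..7): 1.00000 + 7.43300 + 27.62474 + 68.44491 + 127.18775 + 189.07731 + 234.23528 + 248.72440 = 903.727392
B = 248.724401/903.727392 = 0.275221

Final: 0.275221


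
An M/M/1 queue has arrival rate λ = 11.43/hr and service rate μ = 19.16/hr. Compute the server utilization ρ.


ρ = λ/μ = 11.43/19.16 = 0.5966

Final: 0.5966


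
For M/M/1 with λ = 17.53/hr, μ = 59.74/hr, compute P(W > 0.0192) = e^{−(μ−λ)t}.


W ~ Exponential(μ−λ) for M/M/1.
μ − λ = 59.74 − 17.53 = 42.2100
P(W > t) = e^{−(μ−λ)t} = e^{−0.8104} = 0.444666

Final: 0.444666


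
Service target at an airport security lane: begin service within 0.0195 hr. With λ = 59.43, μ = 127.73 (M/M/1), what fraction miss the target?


ρ = 59.43/127.73 = 0.4653
P(Wq > t) = ρ·e^{−(μ−λ)t} = 0.4653·e^{−1.3319}
= 0.4653·0.263988 = 0.122828

Final: 0.122828


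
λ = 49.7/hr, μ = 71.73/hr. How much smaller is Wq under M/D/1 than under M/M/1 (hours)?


ρ = 49.7/71.73 = 0.6929
Wq(M/M/1) = ρ/(μ−λ) = 0.6929/22.03 = 0.03145 hr
Wq(M/D/1) = ρ/(2(μ−λ)) = 0.01573 hr
Savings = 0.03145 − 0.01573 = 0.01573 hr

Final: 0.01573 hr


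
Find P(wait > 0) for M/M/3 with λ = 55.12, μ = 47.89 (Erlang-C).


a = λ/μ = 1.1510; ρ = a/3 = 0.3837
P₀ = 0.310016 (from M/M/c formula)
C(c,a) = [a^c/(c!(1−ρ))]·P₀ = [1.52473/(6·0.6163)]·0.310016
= 0.41231·0.310016 = 0.127821

Final: 0.127821


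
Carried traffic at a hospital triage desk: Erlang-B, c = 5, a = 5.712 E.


B(5,5.712) = 0.339818 (Erlang-B)
Carried load = a(1 − B) = 5.712·(1 − 0.339818) = 5.712·0.660182 = 3.7710 E

Final: 3.7710 Erlangs


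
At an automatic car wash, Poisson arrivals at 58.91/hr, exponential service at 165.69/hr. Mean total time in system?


W = 1/(μ−λ) = 1/(165.69 − 58.91) = 1/106.78 = 0.009365 hr

Final: 0.009365 hr


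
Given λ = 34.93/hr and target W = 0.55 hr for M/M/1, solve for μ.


W = 1/(μ−λ) ⇒ μ − λ = 1/W = 1/0.55 = 1.8182
μ = λ + 1/W = 34.93 + 1.8182 = 36.7482 per hr

Final: 36.7482 /hr


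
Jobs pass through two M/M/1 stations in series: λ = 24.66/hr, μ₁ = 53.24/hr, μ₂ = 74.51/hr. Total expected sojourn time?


Each node sees arrival rate λ = 24.66/hr (tandem ⇒ throughput preserved).
W₁ = 1/(μ₁−λ) = 1/(53.24−24.66) = 0.03499 hr
W₂ = 1/(μ₂−λ) = 1/(74.51−24.66) = 0.02006 hr
W_total = W₁ + W₂ = 0.03499 + 0.02006 = 0.05505 hr

Final: 0.05505 hr


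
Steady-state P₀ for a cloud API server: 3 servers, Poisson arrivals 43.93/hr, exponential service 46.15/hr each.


a = λ/μ = 43.93/46.15 = 0.9519; ρ = a/c = 0.3173
Σ_{k=0}^{2} a^k/k! (terms k=0..2) = 1.00000 + 0.95190 + 0.45305 = 2.40495
Tail: a^3/(3!(1−ρ)) = 0.86252/(6·0.6827) = 0.21057
P₀ = 1/(2.40495 + 0.21057) = 1/2.61551 = 0.382334

Final: 0.382334


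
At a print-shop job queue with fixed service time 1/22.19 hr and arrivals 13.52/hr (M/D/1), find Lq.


ρ = 13.52/22.19 = 0.6093
M/D/1: Lq = ρ²/(2(1−ρ)) = 0.3712/(2·0.3907) = 0.47506

Final: 0.47506


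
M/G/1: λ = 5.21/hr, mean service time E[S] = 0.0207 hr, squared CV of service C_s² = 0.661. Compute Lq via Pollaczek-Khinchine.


ρ = λ·E[S] = 5.21·0.0207 = 0.1078
Lq = ρ²(1+C_s²)/(2(1−ρ)) = 0.01163·(1+0.661)/(2·0.8922)
= 0.01163·1.6610/1.7843 = 0.01083

Final: 0.01083


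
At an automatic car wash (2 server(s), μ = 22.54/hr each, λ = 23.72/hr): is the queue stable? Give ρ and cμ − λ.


Total capacity cμ = 2·22.54 = 45.08/hr
ρ = λ/(cμ) = 23.72/45.08 = 0.5262
Stable ⇔ ρ < 1: YES
Spare capacity = cμ − λ = 45.08 − 23.72 = 21.36/hr

Final: ρ = 0.5262; stable; margin = 21.36/hr


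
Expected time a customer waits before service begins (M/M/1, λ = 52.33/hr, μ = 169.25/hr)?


ρ = 52.33/169.25 = 0.3092
Wq = ρ/(μ−λ) = 0.3092/(169.25 − 52.33) = 0.3092/116.92 = 0.002644 hr

Final: 0.002644 hr


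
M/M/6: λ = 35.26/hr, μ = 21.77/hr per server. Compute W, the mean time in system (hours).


a = 1.6197; ρ = 0.2699; P₀ = 0.197886
Lq = P₀·a^c·ρ/(c!(1−ρ)²) = 0.002513
Wq = Lq/λ = 0.002513/35.26 = 0.00007127 hr
W = Wq + 1/μ = 0.00007127 + 0.04593 = 0.04601 hr

Final: 0.04601 hr


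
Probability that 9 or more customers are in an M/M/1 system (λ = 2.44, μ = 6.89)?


ρ = 2.44/6.89 = 0.3541
P(N ≥ n) = ρ^n = 0.3541^9 = 0.00008761

Final: 0.00008761


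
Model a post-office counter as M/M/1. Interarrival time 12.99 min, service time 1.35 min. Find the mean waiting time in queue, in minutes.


λ = 60/12.99 = 4.6189 /hr
μ = 60/1.35 = 44.4444 /hr
ρ = λ/μ = 4.6189/44.4444 = 0.1039
Wq = ρ/(μ−λ) = 0.1039/(44.4444−4.6189) = 0.002610 hr
In minutes: 0.002610·60 = 0.1566 min

Final: 0.1566 min


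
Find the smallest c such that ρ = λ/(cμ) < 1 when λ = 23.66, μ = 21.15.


Stability requires cμ > λ ⇔ c > λ/μ.
λ/μ = 23.66/21.15 = 1.1187
Minimum integer c = ⌊1.1187⌋ + 1 = 2
Check: 2·21.15 = 42.30 > 23.66, while 1·21.15 = 21.15 ≤ 23.66

Final: 2 servers


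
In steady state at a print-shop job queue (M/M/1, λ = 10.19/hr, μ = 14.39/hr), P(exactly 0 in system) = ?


ρ = 10.19/14.39 = 0.7081
P_n = (1−ρ)·ρ^n = (1 − 0.7081)·0.7081^0 = 0.2919·1.000000 = 0.291869

Final: 0.291869


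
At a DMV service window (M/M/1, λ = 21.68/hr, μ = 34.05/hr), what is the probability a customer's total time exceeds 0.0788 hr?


W ~ Exponential(μ−λ) for M/M/1.
μ − λ = 34.05 − 21.68 = 12.3700
P(W > t) = e^{−(μ−λ)t} = e^{−0.9748} = 0.377284

Final: 0.377284
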